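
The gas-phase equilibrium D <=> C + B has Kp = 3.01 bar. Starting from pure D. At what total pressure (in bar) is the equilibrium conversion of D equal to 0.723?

Let X = conversion of D (basis 1 mol D); extent of reaction ξ = X.
Mole table: n_D = 1 − X; n_C = X; n_B = X.
Summing: n_T = 1 + X.
Kp = p_C p_B / (p_D) with p_i = (n_i/n_T)·P.
At X = 0.723: the mole-fraction product g(X) = Π y_i^ν_i = 1.095. Since Kp = g(X)·P^{1}, P = (Kp/g)^(1/1) = (3.01/1.095)^(1/1) = 2.75 bar.

P = 2.75 bar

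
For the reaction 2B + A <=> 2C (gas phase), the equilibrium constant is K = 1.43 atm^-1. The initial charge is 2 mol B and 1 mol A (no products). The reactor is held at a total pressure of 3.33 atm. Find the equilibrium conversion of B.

X = 0.495

Basis: 2 mol B initially; let X = conversion of B. Extent ξ = X.
Species balance: n_B = 2 − 2X; n_A = 1 − X; n_C = 2X.
n_T = Σnᵢ = 3 − X.
Mole fractions y_i = n_i/n_T; K = p_C^2 / (p_B^2 p_A) with p_i = y_i·P.
This yields a degree-3 equation in X; solving on (0,1), X = 0.495.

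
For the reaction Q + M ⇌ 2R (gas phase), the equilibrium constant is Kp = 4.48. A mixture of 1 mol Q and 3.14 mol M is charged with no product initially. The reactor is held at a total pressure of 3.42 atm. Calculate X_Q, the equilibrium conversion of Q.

X = 0.774

Let X = conversion of Q (basis 1 mol Q); extent of reaction ξ = X.
At extent ξ: n_Q = 1 − X; n_M = 3.14 − X; n_R = 2X.
n_T stays at 4.14 (no change in mole number).
y_i = n_i/n_T, p_i = y_i·P. Kp = p_R^2 / (p_Q p_M).
Equating to 4.48 and solving on 0 < X < 1: X = 0.774.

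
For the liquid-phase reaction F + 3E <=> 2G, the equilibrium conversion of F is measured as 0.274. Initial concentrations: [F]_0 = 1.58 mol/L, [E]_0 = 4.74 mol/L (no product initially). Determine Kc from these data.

Let X = conversion of F.
Concentrations: [F] = 1.58 − 1.58X; [E] = 4.74 − 4.74X; [G] = 3.16X.
At X = 0.274: [F] = 1.15, [E] = 3.44, [G] = 0.866.
Kc = [G]^2 / ([F] [E]^3) = 0.016 (mol/L)^-2.

Kc = 0.016 (mol/L)^-2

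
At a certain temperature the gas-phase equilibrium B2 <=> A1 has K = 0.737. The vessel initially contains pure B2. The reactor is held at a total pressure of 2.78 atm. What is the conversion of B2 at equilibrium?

Take 1 mol B2 as basis and let X be its fractional conversion, so ξ = X.
Moles: n_B2 = 1 − X; n_A1 = X.
Total moles n_T = 1 (Δν = 0, constant).
With p_i = (n_i/n_T)P, K = p_A1 / (p_B2).
Setting this equal to 0.737 and taking the physical root (0 < X < 1) gives X = 0.424.

X = 0.424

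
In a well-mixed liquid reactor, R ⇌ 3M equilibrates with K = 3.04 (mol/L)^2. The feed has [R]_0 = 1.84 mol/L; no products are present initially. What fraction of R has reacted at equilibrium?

Let X = conversion of R; extent ξ = 1.84·X mol/L.
Concentrations: [R] = 1.84 − 1.84X; [M] = 5.52X.
K = [M]^3 / ([R]).
Setting equal to 3.04 and solving for X on (0,1) gives X = 0.287.

X = 0.287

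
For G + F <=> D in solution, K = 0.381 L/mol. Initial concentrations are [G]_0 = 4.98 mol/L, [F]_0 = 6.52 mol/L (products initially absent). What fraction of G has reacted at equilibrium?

X = 0.580

Let X = conversion of G; extent ξ = 4.98·X mol/L.
Concentrations: [G] = 4.98 − 4.98X; [F] = 6.52 − 4.98X; [D] = 4.98X.
K = [D] / ([G] [F]).
This equals 0.381 at X = 0.580 (the root in 0 < X < 1).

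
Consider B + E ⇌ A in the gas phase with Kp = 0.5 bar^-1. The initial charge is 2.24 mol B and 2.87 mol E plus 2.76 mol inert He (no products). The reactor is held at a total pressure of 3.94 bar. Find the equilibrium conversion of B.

Take 2.24 mol B as basis and let X be its fractional conversion, so ξ = 2.24X.
Mole table: n_B = 2.24 − 2.24X; n_E = 2.87 − 2.24X; n_A = 2.24X; n_I = 2.76 (inert).
Summing: n_T = 7.87 − 2.24X.
Mole fractions y_i = n_i/n_T; Kp = p_A / (p_B p_E) with p_i = y_i·P.
Substituting and setting equal to 0.5 bar^-1 gives a polynomial in X; the root in (0,1) is X = 0.364.

X = 0.364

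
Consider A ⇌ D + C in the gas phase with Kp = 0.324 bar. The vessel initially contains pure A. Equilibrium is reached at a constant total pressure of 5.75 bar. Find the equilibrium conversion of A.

Take 1 mol A as basis and let X be its fractional conversion, so ξ = X.
Mole table: n_A = 1 − X; n_D = X; n_C = X.
Total moles n_T = 1 + X.
With p_i = (n_i/n_T)P, Kp = p_D p_C / (p_A).
This yields a degree-2 equation in X; solving on (0,1), X = 0.231.

X = 0.231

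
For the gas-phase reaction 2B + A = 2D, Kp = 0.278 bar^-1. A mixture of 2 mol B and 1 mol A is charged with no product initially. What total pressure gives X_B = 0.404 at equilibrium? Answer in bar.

Let X = conversion of B (basis 2 mol B); extent of reaction ξ = X.
Species balance: n_B = 2 − 2X; n_A = 1 − X; n_D = 2X.
n_T = Σnᵢ = 3 − X.
Kp = p_D^2 / (p_B^2 p_A) with p_i = (n_i/n_T)·P.
At X = 0.404: the mole-fraction product g(X) = Π y_i^ν_i = 2.001. Since Kp = g(X)·P^{-1}, P = (g/Kp)^(1/1) = (2.001/0.278)^(1/1) = 7.2 bar.

P = 7.2 bar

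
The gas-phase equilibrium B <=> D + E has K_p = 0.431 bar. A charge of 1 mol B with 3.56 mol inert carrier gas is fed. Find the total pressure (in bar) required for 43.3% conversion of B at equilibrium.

Let X = conversion of B (basis 1 mol B); extent of reaction ξ = X.
Mole table: n_B = 1 − X; n_D = X; n_E = X; n_I = 3.56 (inert).
n_T = Σnᵢ = 4.56 + X.
K_p = p_D p_E / (p_B) with p_i = (n_i/n_T)·P.
At X = 0.433: the mole-fraction product g(X) = Π y_i^ν_i = 0.06623. Since K_p = g(X)·P^{1}, P = (K_p/g)^(1/1) = (0.431/0.06623)^(1/1) = 6.51 bar.

P = 6.51 bar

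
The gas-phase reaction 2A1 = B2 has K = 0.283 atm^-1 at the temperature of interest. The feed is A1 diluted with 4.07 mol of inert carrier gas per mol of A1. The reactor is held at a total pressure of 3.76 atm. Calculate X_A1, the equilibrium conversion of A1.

X = 0.245

Let X = conversion of A1 (basis 1 mol A1); extent of reaction ξ = 0.5X.
Species balance: n_A1 = 1 − X; n_B2 = 0.5X; n_I = 4.07 (inert).
Summing: n_T = 5.07 − 0.5X.
y_i = n_i/n_T, p_i = y_i·P. K = p_B2 / (p_A1^2).
This yields a degree-2 equation in X; solving on (0,1), X = 0.245.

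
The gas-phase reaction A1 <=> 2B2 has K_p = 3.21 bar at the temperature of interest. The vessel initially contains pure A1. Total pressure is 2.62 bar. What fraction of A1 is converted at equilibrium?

Basis: 1 mol A1 initially; let X = conversion of A1. Extent ξ = X.
Species balance: n_A1 = 1 − X; n_B2 = 2X.
Total moles n_T = 1 + X.
With p_i = (n_i/n_T)P, K_p = p_B2^2 / (p_A1).
Equating to 3.21 bar and solving on 0 < X < 1: X = 0.484.

X = 0.484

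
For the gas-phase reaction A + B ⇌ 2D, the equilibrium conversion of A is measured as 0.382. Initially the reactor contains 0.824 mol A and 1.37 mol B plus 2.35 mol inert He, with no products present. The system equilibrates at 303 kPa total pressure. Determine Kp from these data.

Let X = conversion of A (basis 0.824 mol A); extent of reaction ξ = 0.824X.
Moles: n_A = 0.824 − 0.824X; n_B = 1.37 − 0.824X; n_D = 1.65X; n_I = 2.35 (inert).
Total moles n_T = 4.54 (Δν = 0, constant).
At X = 0.382: n_A = 0.509, n_B = 1.06, n_D = 0.63, n_T = 4.54.
p_i = (n_i/n_T)·P. Kp = p_D^2 / (p_A p_B) = 0.738.

Kp = 0.738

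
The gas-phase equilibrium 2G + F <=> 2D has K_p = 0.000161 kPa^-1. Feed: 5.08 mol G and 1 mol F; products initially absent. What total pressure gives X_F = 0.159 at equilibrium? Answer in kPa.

P = 195 kPa

Let X = conversion of F (basis 1 mol F); extent of reaction ξ = X.
At extent ξ: n_G = 5.08 − 2X; n_F = 1 − X; n_D = 2X.
Summing: n_T = 6.08 − X.
K_p = p_D^2 / (p_G^2 p_F) with p_i = (n_i/n_T)·P.
At X = 0.159: the mole-fraction product g(X) = Π y_i^ν_i = 0.0314. Since K_p = g(X)·P^{-1}, P = (g/K_p)^(1/1) = (0.0314/0.000161)^(1/1) = 195 kPa.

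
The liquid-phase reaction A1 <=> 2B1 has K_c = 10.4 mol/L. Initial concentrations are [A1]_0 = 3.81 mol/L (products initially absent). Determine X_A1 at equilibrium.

Let X = conversion of A1; extent ξ = 3.81·X mol/L.
Concentrations: [A1] = 3.81 − 3.81X; [B1] = 7.62X.
K_c = [B1]^2 / ([A1]).
Solving K_c = 10.4 for X ∈ (0,1): X = 0.553.

X = 0.553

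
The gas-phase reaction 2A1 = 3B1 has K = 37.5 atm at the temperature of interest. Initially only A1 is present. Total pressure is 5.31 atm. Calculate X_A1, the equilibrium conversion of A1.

X = 0.671

Basis: 1 mol A1 initially; let X = conversion of A1. Extent ξ = 0.5X.
Species balance: n_A1 = 1 − X; n_B1 = 1.5X.
n_T = Σnᵢ = 1 + 0.5X.
With p_i = (n_i/n_T)P, K = p_B1^3 / (p_A1^2).
Setting this equal to 37.5 atm and taking the physical root (0 < X < 1) gives X = 0.671.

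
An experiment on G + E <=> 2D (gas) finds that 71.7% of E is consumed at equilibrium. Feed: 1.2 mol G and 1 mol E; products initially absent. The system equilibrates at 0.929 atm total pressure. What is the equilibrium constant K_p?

Let X = conversion of E (basis 1 mol E); extent of reaction ξ = X.
Moles: n_G = 1.2 − X; n_E = 1 − X; n_D = 2X.
Since Δν = 0, n_T = 2.2 throughout.
At X = 0.717: n_G = 0.483, n_E = 0.283, n_D = 1.43, n_T = 2.2.
p_i = (n_i/n_T)·P. K_p = p_D^2 / (p_G p_E) = 15.

K_p = 15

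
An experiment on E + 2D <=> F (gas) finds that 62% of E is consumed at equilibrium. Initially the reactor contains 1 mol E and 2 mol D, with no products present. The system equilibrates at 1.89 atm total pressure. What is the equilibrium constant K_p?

Let X = conversion of E (basis 1 mol E); extent of reaction ξ = X.
Species balance: n_E = 1 − X; n_D = 2 − 2X; n_F = X.
Summing: n_T = 3 − 2X.
At X = 0.62: n_E = 0.38, n_D = 0.76, n_F = 0.62, n_T = 1.76.
p_i = (n_i/n_T)·P. K_p = p_F / (p_E p_D^2) = 2.45 atm^-2.

K_p = 2.45 atm^-2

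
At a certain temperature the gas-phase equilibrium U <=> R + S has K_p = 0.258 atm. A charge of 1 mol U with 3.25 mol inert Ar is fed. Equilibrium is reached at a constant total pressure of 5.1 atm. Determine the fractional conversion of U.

Basis: 1 mol U initially; let X = conversion of U. Extent ξ = X.
Species balance: n_U = 1 − X; n_R = X; n_S = X; n_I = 3.25 (inert).
Summing: n_T = 4.25 + X.
With p_i = (n_i/n_T)P, K_p = p_R p_S / (p_U).
Equating to 0.258 atm and solving on 0 < X < 1: X = 0.381.

X = 0.381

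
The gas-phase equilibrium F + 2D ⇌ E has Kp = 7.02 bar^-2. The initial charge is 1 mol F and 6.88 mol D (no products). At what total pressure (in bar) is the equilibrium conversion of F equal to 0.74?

Take 1 mol F as basis and let X be its fractional conversion, so ξ = X.
Species balance: n_F = 1 − X; n_D = 6.88 − 2X; n_E = X.
Total moles n_T = 7.88 − 2X.
Kp = p_E / (p_F p_D^2) with p_i = (n_i/n_T)·P.
At X = 0.74: the mole-fraction product g(X) = Π y_i^ν_i = 3.998. Since Kp = g(X)·P^{-2}, P = (g/Kp)^(1/2) = (3.998/7.02)^(1/2) = 0.755 bar.

P = 0.755 bar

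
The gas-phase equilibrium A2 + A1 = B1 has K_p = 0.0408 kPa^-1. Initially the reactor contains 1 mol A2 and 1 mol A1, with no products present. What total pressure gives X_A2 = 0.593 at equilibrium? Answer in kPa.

P = 123 kPa

Take 1 mol A2 as basis and let X be its fractional conversion, so ξ = X.
At extent ξ: n_A2 = 1 − X; n_A1 = 1 − X; n_B1 = X.
Total moles n_T = 2 − X.
K_p = p_B1 / (p_A2 p_A1) with p_i = (n_i/n_T)·P.
At X = 0.593: the mole-fraction product g(X) = Π y_i^ν_i = 5.037. Since K_p = g(X)·P^{-1}, P = (g/K_p)^(1/1) = (5.037/0.0408)^(1/1) = 123 kPa.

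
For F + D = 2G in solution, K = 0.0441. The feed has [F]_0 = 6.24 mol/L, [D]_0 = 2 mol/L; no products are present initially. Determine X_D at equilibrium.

Let X = conversion of D; extent ξ = 2·X mol/L.
Concentrations: [F] = 6.24 − 2X; [D] = 2 − 2X; [G] = 4X.
K = [G]^2 / ([F] [D]).
Equating to 0.0441: the physical root is X = 0.165.

X = 0.165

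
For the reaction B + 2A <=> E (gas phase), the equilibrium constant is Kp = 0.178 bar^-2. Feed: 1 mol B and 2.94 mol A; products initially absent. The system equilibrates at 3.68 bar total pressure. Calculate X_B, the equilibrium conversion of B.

Let X = conversion of B (basis 1 mol B); extent of reaction ξ = X.
Species balance: n_B = 1 − X; n_A = 2.94 − 2X; n_E = X.
Summing: n_T = 3.94 − 2X.
y_i = n_i/n_T, p_i = y_i·P. Kp = p_E / (p_B p_A^2).
Setting this equal to 0.178 bar^-2 and taking the physical root (0 < X < 1) gives X = 0.510.

X = 0.510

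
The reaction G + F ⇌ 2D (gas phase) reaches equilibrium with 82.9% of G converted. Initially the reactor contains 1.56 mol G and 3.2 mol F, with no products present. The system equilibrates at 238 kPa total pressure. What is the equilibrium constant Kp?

Kp = 13.2

Basis: 1.56 mol G initially; let X = conversion of G. Extent ξ = 1.56X.
Species balance: n_G = 1.56 − 1.56X; n_F = 3.2 − 1.56X; n_D = 3.12X.
n_T stays at 4.76 (no change in mole number).
At X = 0.829: n_G = 0.267, n_F = 1.91, n_D = 2.59, n_T = 4.76.
p_i = (n_i/n_T)·P. Kp = p_D^2 / (p_G p_F) = 13.2.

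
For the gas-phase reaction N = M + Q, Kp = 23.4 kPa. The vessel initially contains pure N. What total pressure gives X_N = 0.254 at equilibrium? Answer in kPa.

Basis: 1 mol N initially; let X = conversion of N. Extent ξ = X.
Mole table: n_N = 1 − X; n_M = X; n_Q = X.
Summing: n_T = 1 + X.
Kp = p_M p_Q / (p_N) with p_i = (n_i/n_T)·P.
At X = 0.254: the mole-fraction product g(X) = Π y_i^ν_i = 0.06897. Since Kp = g(X)·P^{1}, P = (Kp/g)^(1/1) = (23.4/0.06897)^(1/1) = 339 kPa.

P = 339 kPa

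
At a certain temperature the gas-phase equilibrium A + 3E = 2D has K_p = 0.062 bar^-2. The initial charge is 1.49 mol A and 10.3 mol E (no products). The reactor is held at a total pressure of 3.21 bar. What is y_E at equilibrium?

y_E = 0.781

Take 1.49 mol A as basis and let X be its fractional conversion, so ξ = 1.49X.
Moles: n_A = 1.49 − 1.49X; n_E = 10.3 − 4.47X; n_D = 2.98X.
n_T = Σnᵢ = 11.8 − 2.98X.
With p_i = (n_i/n_T)P, K_p = p_D^2 / (p_A p_E^3).
Setting this equal to 0.062 bar^-2 and taking the physical root (0 < X < 1) gives X = 0.508.
Then n_E = 8.03, n_T = 10.3, so y_E = 0.781.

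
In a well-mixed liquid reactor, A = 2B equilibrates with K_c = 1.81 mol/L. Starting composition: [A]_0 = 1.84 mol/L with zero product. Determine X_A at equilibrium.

X = 0.388

Let X = conversion of A; extent ξ = 1.84·X mol/L.
Concentrations: [A] = 1.84 − 1.84X; [B] = 3.68X.
K_c = [B]^2 / ([A]).
Setting equal to 1.81 and solving for X on (0,1) gives X = 0.388.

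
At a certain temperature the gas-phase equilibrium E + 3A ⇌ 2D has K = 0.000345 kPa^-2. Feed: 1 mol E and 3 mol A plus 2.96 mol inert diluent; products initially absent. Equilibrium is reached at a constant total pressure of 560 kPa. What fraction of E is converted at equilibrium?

Basis: 1 mol E initially; let X = conversion of E. Extent ξ = X.
Species balance: n_E = 1 − X; n_A = 3 − 3X; n_D = 2X; n_I = 2.96 (inert).
Summing: n_T = 6.96 − 2X.
With p_i = (n_i/n_T)P, K = p_D^2 / (p_E p_A^3).
Setting this equal to 0.000345 kPa^-2 and taking the physical root (0 < X < 1) gives X = 0.634.

X = 0.634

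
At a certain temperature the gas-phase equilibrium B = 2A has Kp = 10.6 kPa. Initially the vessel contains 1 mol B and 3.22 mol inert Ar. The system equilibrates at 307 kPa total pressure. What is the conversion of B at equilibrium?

X = 0.177

Take 1 mol B as basis and let X be its fractional conversion, so ξ = X.
At extent ξ: n_B = 1 − X; n_A = 2X; n_I = 3.22 (inert).
n_T = Σnᵢ = 4.22 + X.
y_i = n_i/n_T, p_i = y_i·P. Kp = p_A^2 / (p_B).
Equating to 10.6 kPa and solving on 0 < X < 1: X = 0.177.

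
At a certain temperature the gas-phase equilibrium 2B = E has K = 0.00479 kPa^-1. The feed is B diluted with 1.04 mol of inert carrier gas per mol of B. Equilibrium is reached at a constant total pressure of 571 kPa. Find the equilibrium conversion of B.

X = 0.572

Take 1 mol B as basis and let X be its fractional conversion, so ξ = 0.5X.
Mole table: n_B = 1 − X; n_E = 0.5X; n_I = 1.04 (inert).
n_T = Σnᵢ = 2.04 − 0.5X.
Mole fractions y_i = n_i/n_T; K = p_E / (p_B^2) with p_i = y_i·P.
This yields a degree-2 equation in X; solving on (0,1), X = 0.572.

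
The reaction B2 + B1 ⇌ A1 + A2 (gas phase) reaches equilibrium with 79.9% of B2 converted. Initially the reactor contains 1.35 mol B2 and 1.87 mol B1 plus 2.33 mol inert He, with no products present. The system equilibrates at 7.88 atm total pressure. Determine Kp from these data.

Let X = conversion of B2 (basis 1.35 mol B2); extent of reaction ξ = 1.35X.
Mole table: n_B2 = 1.35 − 1.35X; n_B1 = 1.87 − 1.35X; n_A1 = 1.35X; n_A2 = 1.35X; n_I = 2.33 (inert).
Since Δν = 0, n_T = 5.55 throughout.
At X = 0.799: n_B2 = 0.271, n_B1 = 0.791, n_A1 = 1.08, n_A2 = 1.08, n_T = 5.55.
p_i = (n_i/n_T)·P. Kp = p_A1 p_A2 / (p_B2 p_B1) = 5.42.

Kp = 5.42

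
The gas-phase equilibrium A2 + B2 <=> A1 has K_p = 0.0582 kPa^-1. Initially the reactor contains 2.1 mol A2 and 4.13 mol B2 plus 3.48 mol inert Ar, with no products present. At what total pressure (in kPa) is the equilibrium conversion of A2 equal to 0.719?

Let X = conversion of A2 (basis 2.1 mol A2); extent of reaction ξ = 2.1X.
Species balance: n_A2 = 2.1 − 2.1X; n_B2 = 4.13 − 2.1X; n_A1 = 2.1X; n_I = 3.48 (inert).
Summing: n_T = 9.71 − 2.1X.
K_p = p_A1 / (p_A2 p_B2) with p_i = (n_i/n_T)·P.
At X = 0.719: the mole-fraction product g(X) = Π y_i^ν_i = 8.008. Since K_p = g(X)·P^{-1}, P = (g/K_p)^(1/1) = (8.008/0.0582)^(1/1) = 138 kPa.

P = 138 kPa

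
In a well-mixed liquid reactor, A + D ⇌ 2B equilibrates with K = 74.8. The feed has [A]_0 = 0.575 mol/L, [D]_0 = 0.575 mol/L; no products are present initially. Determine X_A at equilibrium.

Let X = conversion of A; extent ξ = 0.575·X mol/L.
Concentrations: [A] = 0.575 − 0.575X; [D] = 0.575 − 0.575X; [B] = 1.15X.
K = [B]^2 / ([A] [D]).
Setting equal to 74.8 and solving for X on (0,1) gives X = 0.812.

X = 0.812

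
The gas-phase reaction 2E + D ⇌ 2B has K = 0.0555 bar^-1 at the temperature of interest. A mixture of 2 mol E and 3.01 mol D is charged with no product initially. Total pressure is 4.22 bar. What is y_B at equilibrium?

y_B = 0.113

Basis: 2 mol E initially; let X = conversion of E. Extent ξ = X.
At extent ξ: n_E = 2 − 2X; n_D = 3.01 − X; n_B = 2X.
Summing: n_T = 5.01 − X.
With p_i = (n_i/n_T)P, K = p_B^2 / (p_E^2 p_D).
Setting this equal to 0.0555 bar^-1 and taking the physical root (0 < X < 1) gives X = 0.269.
Then n_B = 0.538, n_T = 4.74, so y_B = 0.113.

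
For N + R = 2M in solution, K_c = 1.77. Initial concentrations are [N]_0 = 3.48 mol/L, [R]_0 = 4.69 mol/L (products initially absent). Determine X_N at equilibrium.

Let X = conversion of N; extent ξ = 3.48·X mol/L.
Concentrations: [N] = 3.48 − 3.48X; [R] = 4.69 − 3.48X; [M] = 6.96X.
K_c = [M]^2 / ([N] [R]).
This equals 1.77 at X = 0.460 (the root in 0 < X < 1).

X = 0.460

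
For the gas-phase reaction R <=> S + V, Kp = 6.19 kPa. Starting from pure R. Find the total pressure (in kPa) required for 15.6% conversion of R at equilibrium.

Let X = conversion of R (basis 1 mol R); extent of reaction ξ = X.
Mole table: n_R = 1 − X; n_S = X; n_V = X.
Total moles n_T = 1 + X.
Kp = p_S p_V / (p_R) with p_i = (n_i/n_T)·P.
At X = 0.156: the mole-fraction product g(X) = Π y_i^ν_i = 0.02494. Since Kp = g(X)·P^{1}, P = (Kp/g)^(1/1) = (6.19/0.02494)^(1/1) = 248 kPa.

P = 248 kPa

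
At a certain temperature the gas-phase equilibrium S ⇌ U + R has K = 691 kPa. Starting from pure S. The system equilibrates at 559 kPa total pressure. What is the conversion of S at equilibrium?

X = 0.744

Basis: 1 mol S initially; let X = conversion of S. Extent ξ = X.
Species balance: n_S = 1 − X; n_U = X; n_R = X.
Summing: n_T = 1 + X.
Mole fractions y_i = n_i/n_T; K = p_U p_R / (p_S) with p_i = y_i·P.
Equating to 691 kPa and solving on 0 < X < 1: X = 0.744.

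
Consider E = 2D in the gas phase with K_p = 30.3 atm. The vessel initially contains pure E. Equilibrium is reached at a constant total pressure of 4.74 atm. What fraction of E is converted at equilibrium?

Basis: 1 mol E initially; let X = conversion of E. Extent ξ = X.
At extent ξ: n_E = 1 − X; n_D = 2X.
n_T = Σnᵢ = 1 + X.
With p_i = (n_i/n_T)P, K_p = p_D^2 / (p_E).
This yields a degree-2 equation in X; solving on (0,1), X = 0.784.

X = 0.784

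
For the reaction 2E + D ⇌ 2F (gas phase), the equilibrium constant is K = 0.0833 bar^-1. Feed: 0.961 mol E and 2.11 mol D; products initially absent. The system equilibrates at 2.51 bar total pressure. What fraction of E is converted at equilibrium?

X = 0.273

Basis: 0.961 mol E initially; let X = conversion of E. Extent ξ = 0.48X.
Species balance: n_E = 0.961 − 0.961X; n_D = 2.11 − 0.48X; n_F = 0.961X.
Summing: n_T = 3.07 − 0.48X.
With p_i = (n_i/n_T)P, K = p_F^2 / (p_E^2 p_D).
Equating to 0.0833 bar^-1 and solving on 0 < X < 1: X = 0.273.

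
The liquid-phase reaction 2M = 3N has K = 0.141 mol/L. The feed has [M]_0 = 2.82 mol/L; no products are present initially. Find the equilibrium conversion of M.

X = 0.210

Let X = conversion of M; extent ξ = 2.82X/2 mol/L.
Concentrations: [M] = 2.82 − 2.82X; [N] = 4.23X.
K = [N]^3 / ([M]^2).
This equals 0.141 at X = 0.210 (the root in 0 < X < 1).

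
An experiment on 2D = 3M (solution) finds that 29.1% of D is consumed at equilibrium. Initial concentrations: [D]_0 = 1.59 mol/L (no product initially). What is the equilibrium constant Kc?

Let X = conversion of D.
Concentrations: [D] = 1.59 − 1.59X; [M] = 2.39X.
At X = 0.291: [D] = 1.13, [M] = 0.694.
Kc = [M]^3 / ([D]^2) = 0.263 mol/L.

Kc = 0.263 mol/L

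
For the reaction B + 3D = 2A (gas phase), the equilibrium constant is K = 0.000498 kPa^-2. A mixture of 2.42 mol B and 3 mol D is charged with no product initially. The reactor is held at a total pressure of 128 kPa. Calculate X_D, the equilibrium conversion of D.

X = 0.600

Take 3 mol D as basis and let X be its fractional conversion, so ξ = X.
Moles: n_B = 2.42 − X; n_D = 3 − 3X; n_A = 2X.
Summing: n_T = 5.42 − 2X.
y_i = n_i/n_T, p_i = y_i·P. K = p_A^2 / (p_B p_D^3).
This yields a degree-4 equation in X; solving on (0,1), X = 0.600.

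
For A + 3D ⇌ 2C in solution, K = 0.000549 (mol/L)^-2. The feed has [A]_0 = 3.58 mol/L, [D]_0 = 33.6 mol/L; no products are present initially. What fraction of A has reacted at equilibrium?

X = 0.577

Let X = conversion of A; extent ξ = 3.58·X mol/L.
Concentrations: [A] = 3.58 − 3.58X; [D] = 33.6 − 10.7X; [C] = 7.16X.
K = [C]^2 / ([A] [D]^3).
This equals 0.000549 at X = 0.577 (the root in 0 < X < 1).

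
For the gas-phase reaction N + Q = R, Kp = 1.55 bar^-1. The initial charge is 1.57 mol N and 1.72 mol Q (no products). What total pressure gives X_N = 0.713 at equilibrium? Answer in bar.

Basis: 1.57 mol N initially; let X = conversion of N. Extent ξ = 1.57X.
Species balance: n_N = 1.57 − 1.57X; n_Q = 1.72 − 1.57X; n_R = 1.57X.
n_T = Σnᵢ = 3.29 − 1.57X.
Kp = p_R / (p_N p_Q) with p_i = (n_i/n_T)·P.
At X = 0.713: the mole-fraction product g(X) = Π y_i^ν_i = 8.979. Since Kp = g(X)·P^{-1}, P = (g/Kp)^(1/1) = (8.979/1.55)^(1/1) = 5.79 bar.

P = 5.79 bar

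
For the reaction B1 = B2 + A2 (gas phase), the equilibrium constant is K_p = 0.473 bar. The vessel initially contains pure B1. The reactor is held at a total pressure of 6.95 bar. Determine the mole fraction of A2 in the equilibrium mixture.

y_A2 = 0.202

Let X = conversion of B1 (basis 1 mol B1); extent of reaction ξ = X.
Species balance: n_B1 = 1 − X; n_B2 = X; n_A2 = X.
Summing: n_T = 1 + X.
y_i = n_i/n_T, p_i = y_i·P. K_p = p_B2 p_A2 / (p_B1).
Setting this equal to 0.473 bar and taking the physical root (0 < X < 1) gives X = 0.252.
Then n_A2 = 0.252, n_T = 1.25, so y_A2 = 0.202.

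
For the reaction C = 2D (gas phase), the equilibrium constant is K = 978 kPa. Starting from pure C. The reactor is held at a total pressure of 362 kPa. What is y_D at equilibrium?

y_D = 0.777

Take 1 mol C as basis and let X be its fractional conversion, so ξ = X.
Mole table: n_C = 1 − X; n_D = 2X.
n_T = Σnᵢ = 1 + X.
y_i = n_i/n_T, p_i = y_i·P. K = p_D^2 / (p_C).
Setting this equal to 978 kPa and taking the physical root (0 < X < 1) gives X = 0.635.
Then n_D = 1.27, n_T = 1.63, so y_D = 0.777.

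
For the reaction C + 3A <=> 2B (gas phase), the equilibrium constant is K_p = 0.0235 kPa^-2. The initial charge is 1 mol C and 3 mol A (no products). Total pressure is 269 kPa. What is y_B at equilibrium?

Take 1 mol C as basis and let X be its fractional conversion, so ξ = X.
Moles: n_C = 1 − X; n_A = 3 − 3X; n_B = 2X.
Total moles n_T = 4 − 2X.
y_i = n_i/n_T, p_i = y_i·P. K_p = p_B^2 / (p_C p_A^3).
Setting this equal to 0.0235 kPa^-2 and taking the physical root (0 < X < 1) gives X = 0.865.
Then n_B = 1.73, n_T = 2.27, so y_B = 0.762.

y_B = 0.762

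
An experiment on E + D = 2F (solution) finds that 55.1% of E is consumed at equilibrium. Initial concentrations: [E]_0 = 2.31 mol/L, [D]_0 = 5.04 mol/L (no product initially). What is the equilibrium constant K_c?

Let X = conversion of E.
Concentrations: [E] = 2.31 − 2.31X; [D] = 5.04 − 2.31X; [F] = 4.62X.
At X = 0.551: [E] = 1.04, [D] = 3.77, [F] = 2.55.
K_c = [F]^2 / ([E] [D]) = 1.66.

K_c = 1.66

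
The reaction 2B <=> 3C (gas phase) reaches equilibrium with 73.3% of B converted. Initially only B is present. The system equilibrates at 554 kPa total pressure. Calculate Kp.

Let X = conversion of B (basis 1 mol B); extent of reaction ξ = 0.5X.
Mole table: n_B = 1 − X; n_C = 1.5X.
n_T = Σnᵢ = 1 + 0.5X.
At X = 0.733: n_B = 0.267, n_C = 1.1, n_T = 1.37.
p_i = (n_i/n_T)·P. Kp = p_C^3 / (p_B^2) = 7.56e+03 kPa.

Kp = 7.56e+03 kPa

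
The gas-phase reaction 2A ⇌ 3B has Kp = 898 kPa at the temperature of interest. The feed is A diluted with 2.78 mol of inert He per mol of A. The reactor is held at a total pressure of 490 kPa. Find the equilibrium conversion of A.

X = 0.649

Basis: 1 mol A initially; let X = conversion of A. Extent ξ = 0.5X.
Mole table: n_A = 1 − X; n_B = 1.5X; n_I = 2.78 (inert).
Total moles n_T = 3.78 + 0.5X.
Mole fractions y_i = n_i/n_T; Kp = p_B^3 / (p_A^2) with p_i = y_i·P.
Substituting and setting equal to 898 kPa gives a polynomial in X; the root in (0,1) is X = 0.649.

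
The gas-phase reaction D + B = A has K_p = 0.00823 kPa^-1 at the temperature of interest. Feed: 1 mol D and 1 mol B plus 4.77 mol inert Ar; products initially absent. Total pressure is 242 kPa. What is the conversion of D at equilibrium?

X = 0.196

Take 1 mol D as basis and let X be its fractional conversion, so ξ = X.
Mole table: n_D = 1 − X; n_B = 1 − X; n_A = X; n_I = 4.77 (inert).
n_T = Σnᵢ = 6.77 − X.
Mole fractions y_i = n_i/n_T; K_p = p_A / (p_D p_B) with p_i = y_i·P.
This yields a degree-2 equation in X; solving on (0,1), X = 0.196.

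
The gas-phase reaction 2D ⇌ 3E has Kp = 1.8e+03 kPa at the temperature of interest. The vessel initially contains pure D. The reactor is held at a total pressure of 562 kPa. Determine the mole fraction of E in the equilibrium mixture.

Take 1 mol D as basis and let X be its fractional conversion, so ξ = 0.5X.
Moles: n_D = 1 − X; n_E = 1.5X.
n_T = Σnᵢ = 1 + 0.5X.
Mole fractions y_i = n_i/n_T; Kp = p_E^3 / (p_D^2) with p_i = y_i·P.
This yields a degree-3 equation in X; solving on (0,1), X = 0.591.
Then n_E = 0.886, n_T = 1.3, so y_E = 0.684.

y_E = 0.684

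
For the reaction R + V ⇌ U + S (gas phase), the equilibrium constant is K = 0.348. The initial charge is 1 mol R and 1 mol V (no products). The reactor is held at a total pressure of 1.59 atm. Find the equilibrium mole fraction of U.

y_U = 0.186

Take 1 mol R as basis and let X be its fractional conversion, so ξ = X.
At extent ξ: n_R = 1 − X; n_V = 1 − X; n_U = X; n_S = X.
Since Δν = 0, n_T = 2 throughout.
With p_i = (n_i/n_T)P, K = p_U p_S / (p_R p_V).
Substituting and setting equal to 0.348 gives a polynomial in X; the root in (0,1) is X = 0.371.
Then n_U = 0.371, n_T = 2, so y_U = 0.186.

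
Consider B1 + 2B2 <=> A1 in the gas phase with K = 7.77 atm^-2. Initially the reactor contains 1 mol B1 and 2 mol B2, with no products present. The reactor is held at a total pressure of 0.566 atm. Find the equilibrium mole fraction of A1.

Let X = conversion of B1 (basis 1 mol B1); extent of reaction ξ = X.
Species balance: n_B1 = 1 − X; n_B2 = 2 − 2X; n_A1 = X.
n_T = Σnᵢ = 3 − 2X.
Mole fractions y_i = n_i/n_T; K = p_A1 / (p_B1 p_B2^2) with p_i = y_i·P.
Setting this equal to 7.77 atm^-2 and taking the physical root (0 < X < 1) gives X = 0.418.
Then n_A1 = 0.418, n_T = 2.16, so y_A1 = 0.193.

y_A1 = 0.193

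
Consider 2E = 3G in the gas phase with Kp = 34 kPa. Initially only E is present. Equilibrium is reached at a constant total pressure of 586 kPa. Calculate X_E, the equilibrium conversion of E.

X = 0.226

Basis: 1 mol E initially; let X = conversion of E. Extent ξ = 0.5X.
Mole table: n_E = 1 − X; n_G = 1.5X.
Total moles n_T = 1 + 0.5X.
y_i = n_i/n_T, p_i = y_i·P. Kp = p_G^3 / (p_E^2).
This yields a degree-3 equation in X; solving on (0,1), X = 0.226.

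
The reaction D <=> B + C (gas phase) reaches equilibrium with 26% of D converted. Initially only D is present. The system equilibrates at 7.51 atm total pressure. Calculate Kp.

Kp = 0.544 atm

Basis: 1 mol D initially; let X = conversion of D. Extent ξ = X.
Moles: n_D = 1 − X; n_B = X; n_C = X.
Summing: n_T = 1 + X.
At X = 0.26: n_D = 0.74, n_B = 0.26, n_C = 0.26, n_T = 1.26.
p_i = (n_i/n_T)·P. Kp = p_B p_C / (p_D) = 0.544 atm.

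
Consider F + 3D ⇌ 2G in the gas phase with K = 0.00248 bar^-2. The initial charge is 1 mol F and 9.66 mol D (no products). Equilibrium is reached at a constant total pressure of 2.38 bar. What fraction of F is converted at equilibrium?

Take 1 mol F as basis and let X be its fractional conversion, so ξ = X.
At extent ξ: n_F = 1 − X; n_D = 9.66 − 3X; n_G = 2X.
n_T = Σnᵢ = 10.7 − 2X.
Mole fractions y_i = n_i/n_T; K = p_G^2 / (p_F p_D^3) with p_i = y_i·P.
Setting this equal to 0.00248 bar^-2 and taking the physical root (0 < X < 1) gives X = 0.148.

X = 0.148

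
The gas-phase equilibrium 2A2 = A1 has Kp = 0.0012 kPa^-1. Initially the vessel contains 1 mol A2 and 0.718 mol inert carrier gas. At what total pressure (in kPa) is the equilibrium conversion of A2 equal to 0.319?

Take 1 mol A2 as basis and let X be its fractional conversion, so ξ = 0.5X.
Moles: n_A2 = 1 − X; n_A1 = 0.5X; n_I = 0.718 (inert).
Summing: n_T = 1.72 − 0.5X.
Kp = p_A1 / (p_A2^2) with p_i = (n_i/n_T)·P.
At X = 0.319: the mole-fraction product g(X) = Π y_i^ν_i = 0.536. Since Kp = g(X)·P^{-1}, P = (g/Kp)^(1/1) = (0.536/0.0012)^(1/1) = 447 kPa.

P = 447 kPa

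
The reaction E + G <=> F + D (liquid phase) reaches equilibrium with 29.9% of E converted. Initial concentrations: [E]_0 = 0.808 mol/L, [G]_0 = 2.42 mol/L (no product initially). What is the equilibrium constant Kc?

Let X = conversion of E.
Concentrations: [E] = 0.808 − 0.808X; [G] = 2.42 − 0.808X; [F] = 0.808X; [D] = 0.808X.
At X = 0.299: [E] = 0.566, [G] = 2.18, [F] = 0.242, [D] = 0.242.
Kc = [F] [D] / ([E] [G]) = 0.0473.

Kc = 0.0473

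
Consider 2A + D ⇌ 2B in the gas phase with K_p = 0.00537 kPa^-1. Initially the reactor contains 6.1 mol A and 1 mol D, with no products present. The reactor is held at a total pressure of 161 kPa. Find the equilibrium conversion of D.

X = 0.582

Let X = conversion of D (basis 1 mol D); extent of reaction ξ = X.
Moles: n_A = 6.1 − 2X; n_D = 1 − X; n_B = 2X.
Total moles n_T = 7.1 − X.
Mole fractions y_i = n_i/n_T; K_p = p_B^2 / (p_A^2 p_D) with p_i = y_i·P.
Setting this equal to 0.00537 kPa^-1 and taking the physical root (0 < X < 1) gives X = 0.582.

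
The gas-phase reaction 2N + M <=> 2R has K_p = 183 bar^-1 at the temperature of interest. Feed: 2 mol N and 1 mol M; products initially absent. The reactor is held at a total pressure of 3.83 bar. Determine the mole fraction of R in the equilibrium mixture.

Let X = conversion of N (basis 2 mol N); extent of reaction ξ = X.
Mole table: n_N = 2 − 2X; n_M = 1 − X; n_R = 2X.
Summing: n_T = 3 − X.
With p_i = (n_i/n_T)P, K_p = p_R^2 / (p_N^2 p_M).
Equating to 183 bar^-1 and solving on 0 < X < 1: X = 0.868.
Then n_R = 1.74, n_T = 2.13, so y_R = 0.814.

y_R = 0.814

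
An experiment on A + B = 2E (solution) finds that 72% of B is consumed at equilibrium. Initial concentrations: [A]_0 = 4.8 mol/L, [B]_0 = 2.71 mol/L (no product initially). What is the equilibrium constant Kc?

Let X = conversion of B.
Concentrations: [A] = 4.8 − 2.71X; [B] = 2.71 − 2.71X; [E] = 5.42X.
At X = 0.72: [A] = 2.85, [B] = 0.759, [E] = 3.9.
Kc = [E]^2 / ([A] [B]) = 7.04.

Kc = 7.04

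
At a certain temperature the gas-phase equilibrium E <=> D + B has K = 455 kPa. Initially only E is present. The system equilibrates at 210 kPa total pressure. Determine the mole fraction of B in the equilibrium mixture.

Basis: 1 mol E initially; let X = conversion of E. Extent ξ = X.
Mole table: n_E = 1 − X; n_D = X; n_B = X.
Total moles n_T = 1 + X.
With p_i = (n_i/n_T)P, K = p_D p_B / (p_E).
This yields a degree-2 equation in X; solving on (0,1), X = 0.827.
Then n_B = 0.827, n_T = 1.83, so y_B = 0.453.

y_B = 0.453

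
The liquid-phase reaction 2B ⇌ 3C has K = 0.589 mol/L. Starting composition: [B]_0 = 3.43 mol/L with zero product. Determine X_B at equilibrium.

X = 0.294

Let X = conversion of B; extent ξ = 3.43X/2 mol/L.
Concentrations: [B] = 3.43 − 3.43X; [C] = 5.15X.
K = [C]^3 / ([B]^2).
This equals 0.589 at X = 0.294 (the root in 0 < X < 1).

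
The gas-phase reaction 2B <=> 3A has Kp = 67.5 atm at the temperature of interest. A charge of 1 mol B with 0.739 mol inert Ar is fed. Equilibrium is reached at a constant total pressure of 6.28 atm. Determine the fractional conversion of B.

X = 0.750

Basis: 1 mol B initially; let X = conversion of B. Extent ξ = 0.5X.
Mole table: n_B = 1 − X; n_A = 1.5X; n_I = 0.739 (inert).
Summing: n_T = 1.74 + 0.5X.
With p_i = (n_i/n_T)P, Kp = p_A^3 / (p_B^2).
Substituting and setting equal to 67.5 atm gives a polynomial in X; the root in (0,1) is X = 0.750.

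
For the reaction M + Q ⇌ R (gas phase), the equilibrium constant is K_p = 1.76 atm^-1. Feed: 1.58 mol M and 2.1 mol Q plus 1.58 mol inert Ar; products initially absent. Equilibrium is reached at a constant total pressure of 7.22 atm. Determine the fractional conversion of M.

X = 0.742

Take 1.58 mol M as basis and let X be its fractional conversion, so ξ = 1.58X.
Mole table: n_M = 1.58 − 1.58X; n_Q = 2.1 − 1.58X; n_R = 1.58X; n_I = 1.58 (inert).
Total moles n_T = 5.26 − 1.58X.
y_i = n_i/n_T, p_i = y_i·P. K_p = p_R / (p_M p_Q).
Equating to 1.76 atm^-1 and solving on 0 < X < 1: X = 0.742.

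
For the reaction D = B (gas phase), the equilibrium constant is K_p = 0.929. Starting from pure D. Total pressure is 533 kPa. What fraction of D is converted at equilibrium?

Take 1 mol D as basis and let X be its fractional conversion, so ξ = X.
Mole table: n_D = 1 − X; n_B = X.
n_T stays at 1 (no change in mole number).
With p_i = (n_i/n_T)P, K_p = p_B / (p_D).
Substituting and setting equal to 0.929 gives a polynomial in X; the root in (0,1) is X = 0.482.

X = 0.482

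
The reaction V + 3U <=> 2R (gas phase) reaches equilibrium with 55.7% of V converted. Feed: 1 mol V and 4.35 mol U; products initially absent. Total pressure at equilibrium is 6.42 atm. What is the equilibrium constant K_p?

K_p = 0.0634 atm^-2

Basis: 1 mol V initially; let X = conversion of V. Extent ξ = X.
Species balance: n_V = 1 − X; n_U = 4.35 − 3X; n_R = 2X.
Total moles n_T = 5.35 − 2X.
At X = 0.557: n_V = 0.443, n_U = 2.68, n_R = 1.11, n_T = 4.24.
p_i = (n_i/n_T)·P. K_p = p_R^2 / (p_V p_U^3) = 0.0634 atm^-2.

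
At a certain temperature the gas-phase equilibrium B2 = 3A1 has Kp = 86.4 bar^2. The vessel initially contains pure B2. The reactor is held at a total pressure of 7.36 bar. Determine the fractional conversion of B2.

X = 0.491

Basis: 1 mol B2 initially; let X = conversion of B2. Extent ξ = X.
Mole table: n_B2 = 1 − X; n_A1 = 3X.
n_T = Σnᵢ = 1 + 2X.
Mole fractions y_i = n_i/n_T; Kp = p_A1^3 / (p_B2) with p_i = y_i·P.
Substituting and setting equal to 86.4 bar^2 gives a polynomial in X; the root in (0,1) is X = 0.491.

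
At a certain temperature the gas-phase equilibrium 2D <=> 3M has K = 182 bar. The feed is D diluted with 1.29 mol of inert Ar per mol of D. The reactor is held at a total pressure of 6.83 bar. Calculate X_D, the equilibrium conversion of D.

X = 0.835

Let X = conversion of D (basis 1 mol D); extent of reaction ξ = 0.5X.
Species balance: n_D = 1 − X; n_M = 1.5X; n_I = 1.29 (inert).
n_T = Σnᵢ = 2.29 + 0.5X.
With p_i = (n_i/n_T)P, K = p_M^3 / (p_D^2).
Equating to 182 bar and solving on 0 < X < 1: X = 0.835.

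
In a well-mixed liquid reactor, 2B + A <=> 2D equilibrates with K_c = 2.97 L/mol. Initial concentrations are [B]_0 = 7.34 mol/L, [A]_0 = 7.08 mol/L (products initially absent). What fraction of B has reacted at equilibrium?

X = 0.780

Let X = conversion of B; extent ξ = 7.34X/2 mol/L.
Concentrations: [B] = 7.34 − 7.34X; [A] = 7.08 − 3.67X; [D] = 7.34X.
K_c = [D]^2 / ([B]^2 [A]).
Setting equal to 2.97 and solving for X on (0,1) gives X = 0.780.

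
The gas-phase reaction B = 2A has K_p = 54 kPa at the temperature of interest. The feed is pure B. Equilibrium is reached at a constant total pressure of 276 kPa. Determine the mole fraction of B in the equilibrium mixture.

y_B = 0.645

Let X = conversion of B (basis 1 mol B); extent of reaction ξ = X.
Species balance: n_B = 1 − X; n_A = 2X.
Summing: n_T = 1 + X.
y_i = n_i/n_T, p_i = y_i·P. K_p = p_A^2 / (p_B).
Equating to 54 kPa and solving on 0 < X < 1: X = 0.216.
Then n_B = 0.784, n_T = 1.22, so y_B = 0.645.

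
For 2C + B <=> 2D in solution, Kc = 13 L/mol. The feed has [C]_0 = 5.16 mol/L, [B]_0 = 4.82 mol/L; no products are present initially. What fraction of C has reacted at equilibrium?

Let X = conversion of C; extent ξ = 5.16X/2 mol/L.
Concentrations: [C] = 5.16 − 5.16X; [B] = 4.82 − 2.58X; [D] = 5.16X.
Kc = [D]^2 / ([C]^2 [B]).
Solving Kc = 13 for X ∈ (0,1): X = 0.854.

X = 0.854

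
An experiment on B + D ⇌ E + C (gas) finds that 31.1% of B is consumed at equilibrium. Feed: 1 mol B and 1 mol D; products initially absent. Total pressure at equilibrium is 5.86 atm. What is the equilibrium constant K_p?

Basis: 1 mol B initially; let X = conversion of B. Extent ξ = X.
At extent ξ: n_B = 1 − X; n_D = 1 − X; n_E = X; n_C = X.
Since Δν = 0, n_T = 2 throughout.
At X = 0.311: n_B = 0.689, n_D = 0.689, n_E = 0.311, n_C = 0.311, n_T = 2.
p_i = (n_i/n_T)·P. K_p = p_E p_C / (p_B p_D) = 0.204.

K_p = 0.204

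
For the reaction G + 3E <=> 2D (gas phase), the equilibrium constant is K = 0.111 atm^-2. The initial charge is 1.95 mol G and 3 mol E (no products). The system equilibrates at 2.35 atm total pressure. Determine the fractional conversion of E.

Take 3 mol E as basis and let X be its fractional conversion, so ξ = X.
Moles: n_G = 1.95 − X; n_E = 3 − 3X; n_D = 2X.
Total moles n_T = 4.95 − 2X.
Mole fractions y_i = n_i/n_T; K = p_D^2 / (p_G p_E^3) with p_i = y_i·P.
Equating to 0.111 atm^-2 and solving on 0 < X < 1: X = 0.331.

X = 0.331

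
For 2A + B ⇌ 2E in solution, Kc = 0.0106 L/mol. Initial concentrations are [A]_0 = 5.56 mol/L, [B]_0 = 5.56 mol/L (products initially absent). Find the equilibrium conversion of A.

X = 0.188

Let X = conversion of A; extent ξ = 5.56X/2 mol/L.
Concentrations: [A] = 5.56 − 5.56X; [B] = 5.56 − 2.78X; [E] = 5.56X.
Kc = [E]^2 / ([A]^2 [B]).
Equating to 0.0106 L/mol: the physical root is X = 0.188.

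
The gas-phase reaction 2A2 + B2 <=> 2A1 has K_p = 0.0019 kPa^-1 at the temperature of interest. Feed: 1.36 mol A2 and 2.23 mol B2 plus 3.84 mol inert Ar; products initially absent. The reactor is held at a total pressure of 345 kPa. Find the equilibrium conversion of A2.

Take 1.36 mol A2 as basis and let X be its fractional conversion, so ξ = 0.68X.
Species balance: n_A2 = 1.36 − 1.36X; n_B2 = 2.23 − 0.68X; n_A1 = 1.36X; n_I = 3.84 (inert).
n_T = Σnᵢ = 7.43 − 0.68X.
With p_i = (n_i/n_T)P, K_p = p_A1^2 / (p_A2^2 p_B2).
Substituting and setting equal to 0.0019 kPa^-1 gives a polynomial in X; the root in (0,1) is X = 0.300.

X = 0.300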